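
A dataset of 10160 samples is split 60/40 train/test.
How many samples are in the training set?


Test set = 10160 * 40% = 4064. Training set = 10160 - 4064 = 6096.

6096


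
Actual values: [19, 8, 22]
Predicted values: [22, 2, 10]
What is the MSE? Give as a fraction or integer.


MSE = (1/3) * ((19-22)^2=9 + (8-2)^2=36 + (22-10)^2=144). Sum = 189. MSE = 63.

63


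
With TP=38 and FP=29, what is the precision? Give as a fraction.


Precision = TP / (TP + FP) = 38 / 67 = 38/67.

38/67


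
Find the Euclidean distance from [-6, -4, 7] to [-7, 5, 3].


d = sqrt(sum of squared differences). (-6--7)^2=1, (-4-5)^2=81, (7-3)^2=16. Sum = 98.

sqrt(98)


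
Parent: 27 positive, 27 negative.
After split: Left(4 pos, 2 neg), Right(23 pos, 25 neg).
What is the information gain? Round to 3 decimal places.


H(parent) = 1.0000. H(left) = 0.9183, H(right) = 0.9987. Weighted = (6/54)*0.9183 + (48/54)*0.9987 = 0.9898. IG = 1.0000 - 0.9898 = 0.0102, which rounds to 0.010.

0.010


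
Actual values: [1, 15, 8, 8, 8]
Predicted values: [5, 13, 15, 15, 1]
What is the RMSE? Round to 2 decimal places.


MSE = 33.4000. RMSE = sqrt(33.4000) = 5.78.

5.78


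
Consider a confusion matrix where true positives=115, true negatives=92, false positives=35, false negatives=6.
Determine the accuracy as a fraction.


Accuracy = (TP + TN) / (TP + TN + FP + FN) = (115 + 92) / 248 = 207/248.

207/248


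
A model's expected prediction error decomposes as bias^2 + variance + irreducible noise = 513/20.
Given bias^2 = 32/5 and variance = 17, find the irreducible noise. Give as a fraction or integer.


Total error = bias^2 + variance + irreducible noise. So irreducible noise = 513/20 - 32/5 - 17 = 9/4.

9/4


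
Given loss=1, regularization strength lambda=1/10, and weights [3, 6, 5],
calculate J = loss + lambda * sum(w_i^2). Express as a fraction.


L2 sq norm = sum(w^2) = 70. J = 1 + 1/10 * 70 = 8.

8


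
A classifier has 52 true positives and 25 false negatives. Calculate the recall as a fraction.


Recall = TP / (TP + FN) = 52 / 77 = 52/77.

52/77


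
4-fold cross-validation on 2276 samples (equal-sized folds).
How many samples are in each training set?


Each validation fold has 2276/4 = 569 samples. Training set = 2276 - 569 = 1707.

1707


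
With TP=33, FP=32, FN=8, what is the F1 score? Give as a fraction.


Precision = 33/65 = 33/65. Recall = 33/41 = 33/41. F1 = 2*P*R/(P+R) = 33/53.

33/53


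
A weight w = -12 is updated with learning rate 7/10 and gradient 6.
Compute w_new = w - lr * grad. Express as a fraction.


w_new = -12 - 7/10 * 6 = -12 - 21/5 = -81/5.

-81/5


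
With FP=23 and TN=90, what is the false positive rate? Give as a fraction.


FPR = FP / (FP + TN) = 23 / 113 = 23/113.

23/113


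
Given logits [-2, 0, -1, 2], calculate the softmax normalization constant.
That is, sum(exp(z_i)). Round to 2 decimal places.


Denom = e^-2=0.1353 + e^0=1.0000 + e^-1=0.3679 + e^2=7.3891. Sum = 8.8923, which rounds to 8.89.

8.89


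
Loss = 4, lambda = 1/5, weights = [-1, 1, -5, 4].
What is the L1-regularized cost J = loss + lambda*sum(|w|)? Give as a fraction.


L1 norm = sum(|w|) = 11. J = 4 + 1/5 * 11 = 31/5.

31/5


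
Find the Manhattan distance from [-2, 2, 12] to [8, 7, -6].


d = sum of absolute differences: |-2-8|=10 + |2-7|=5 + |12--6|=18 = 33.

33


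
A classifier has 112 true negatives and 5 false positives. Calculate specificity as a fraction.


Specificity = TN / (TN + FP) = 112 / 117 = 112/117.

112/117


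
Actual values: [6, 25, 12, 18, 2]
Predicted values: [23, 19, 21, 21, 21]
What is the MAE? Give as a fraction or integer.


MAE = (1/5) * (|6-23|=17 + |25-19|=6 + |12-21|=9 + |18-21|=3 + |2-21|=19). Sum = 54. MAE = 54/5.

54/5


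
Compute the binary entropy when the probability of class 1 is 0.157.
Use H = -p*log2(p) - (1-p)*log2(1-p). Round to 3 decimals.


H = -0.157*log2(0.157) - 0.843*log2(0.843) = 0.627.

0.627


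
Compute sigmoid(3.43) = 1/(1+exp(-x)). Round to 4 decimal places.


sigma(3.43) = 1/(1+e^(-3.43)) = 1/(1+0.032387) = 1/1.032387 = 0.9686.

0.9686


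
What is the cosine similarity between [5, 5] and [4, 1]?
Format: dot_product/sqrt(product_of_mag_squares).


dot = 25. |a|^2 = 50, |b|^2 = 17. cos = 25/sqrt(850).

25/sqrt(850)


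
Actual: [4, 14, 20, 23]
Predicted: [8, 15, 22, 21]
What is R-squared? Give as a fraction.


Mean(y) = 61/4. SS_res = 25. SS_tot = 843/4. R^2 = 1 - 25/(843/4) = 743/843.

743/843


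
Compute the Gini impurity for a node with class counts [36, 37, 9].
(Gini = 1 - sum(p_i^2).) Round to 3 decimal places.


Total = 82. Proportions: 36/82, 37/82, 9/82. sum(p_i^2) = 0.4084. Gini = 1 - 0.4084 = 0.5916, which rounds to 0.592.

0.592


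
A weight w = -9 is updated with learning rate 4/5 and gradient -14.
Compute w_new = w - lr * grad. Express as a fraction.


w_new = -9 - 4/5 * -14 = -9 - -56/5 = 11/5.

11/5


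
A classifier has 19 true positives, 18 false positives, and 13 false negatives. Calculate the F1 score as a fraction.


Precision = 19/37 = 19/37. Recall = 19/32 = 19/32. F1 = 2*P*R/(P+R) = 38/69.

38/69


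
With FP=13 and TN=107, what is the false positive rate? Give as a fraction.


FPR = FP / (FP + TN) = 13 / 120 = 13/120.

13/120


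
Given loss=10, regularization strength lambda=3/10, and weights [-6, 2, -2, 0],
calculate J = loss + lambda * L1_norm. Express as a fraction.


L1 norm = sum(|w|) = 10. J = 10 + 3/10 * 10 = 13.

13


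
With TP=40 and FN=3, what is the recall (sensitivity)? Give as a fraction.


Recall = TP / (TP + FN) = 40 / 43 = 40/43.

40/43


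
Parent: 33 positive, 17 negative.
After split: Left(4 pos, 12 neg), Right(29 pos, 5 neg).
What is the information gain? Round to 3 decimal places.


H(parent) = 0.9248. H(left) = 0.8113, H(right) = 0.6024. Weighted = (16/50)*0.8113 + (34/50)*0.6024 = 0.6692. IG = 0.9248 - 0.6692 = 0.2556, which rounds to 0.256.

0.256


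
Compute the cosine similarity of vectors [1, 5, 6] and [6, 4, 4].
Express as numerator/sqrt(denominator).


dot = 50. |a|^2 = 62, |b|^2 = 68. cos = 50/sqrt(4216).

50/sqrt(4216)


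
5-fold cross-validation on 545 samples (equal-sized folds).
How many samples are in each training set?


Each validation fold has 545/5 = 109 samples. Training set = 545 - 109 = 436.

436


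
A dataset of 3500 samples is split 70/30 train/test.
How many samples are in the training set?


Test set = 3500 * 30% = 1050. Training set = 3500 - 1050 = 2450.

2450


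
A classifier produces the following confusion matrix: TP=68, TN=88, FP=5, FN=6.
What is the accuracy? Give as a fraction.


Accuracy = (TP + TN) / (TP + TN + FP + FN) = (68 + 88) / 167 = 156/167.

156/167


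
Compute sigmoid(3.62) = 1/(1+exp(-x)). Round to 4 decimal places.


sigma(3.62) = 1/(1+e^(-3.62)) = 1/(1+0.026783) = 1/1.026783 = 0.9739.

0.9739


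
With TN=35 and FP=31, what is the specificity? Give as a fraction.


Specificity = TN / (TN + FP) = 35 / 66 = 35/66.

35/66


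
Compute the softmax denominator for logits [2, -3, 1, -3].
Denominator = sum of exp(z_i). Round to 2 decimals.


Denom = e^2=7.3891 + e^-3=0.0498 + e^1=2.7183 + e^-3=0.0498. Sum = 10.2070, which rounds to 10.21.

10.21


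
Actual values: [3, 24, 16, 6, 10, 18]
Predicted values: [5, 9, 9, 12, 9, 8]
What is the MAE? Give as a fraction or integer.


MAE = (1/6) * (|3-5|=2 + |24-9|=15 + |16-9|=7 + |6-12|=6 + |10-9|=1 + |18-8|=10). Sum = 41. MAE = 41/6.

41/6


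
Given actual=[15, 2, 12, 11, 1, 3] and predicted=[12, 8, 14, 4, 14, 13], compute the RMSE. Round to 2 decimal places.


MSE = 61.1667. RMSE = sqrt(61.1667) = 7.82.

7.82


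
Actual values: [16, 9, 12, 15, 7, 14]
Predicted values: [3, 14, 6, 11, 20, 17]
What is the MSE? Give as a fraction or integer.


MSE = (1/6) * ((16-3)^2=169 + (9-14)^2=25 + (12-6)^2=36 + (15-11)^2=16 + (7-20)^2=169 + (14-17)^2=9). Sum = 424. MSE = 212/3.

212/3


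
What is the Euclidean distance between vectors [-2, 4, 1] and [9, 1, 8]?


d = sqrt(sum of squared differences). (-2-9)^2=121, (4-1)^2=9, (1-8)^2=49. Sum = 179.

sqrt(179)


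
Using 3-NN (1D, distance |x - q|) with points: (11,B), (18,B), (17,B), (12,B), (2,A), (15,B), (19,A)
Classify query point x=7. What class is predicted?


Distances: |11-7|=4, |18-7|=11, |17-7|=10, |12-7|=5, |2-7|=5, |15-7|=8, |19-7|=12. 3 nearest: (11,B), (2,A), (12,B). Counts: {'B': 2, 'A': 1}. Majority class: B.

B


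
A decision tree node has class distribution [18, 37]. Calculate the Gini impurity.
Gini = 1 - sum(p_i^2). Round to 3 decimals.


Total = 55. Proportions: 18/55, 37/55. sum(p_i^2) = 0.5597. Gini = 1 - 0.5597 = 0.4403, which rounds to 0.440.

0.440


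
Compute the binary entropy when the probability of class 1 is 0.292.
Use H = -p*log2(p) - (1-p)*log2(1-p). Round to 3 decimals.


H = -0.292*log2(0.292) - 0.708*log2(0.708) = 0.871.

0.871


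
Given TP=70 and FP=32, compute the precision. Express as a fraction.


Precision = TP / (TP + FP) = 70 / 102 = 35/51.

35/51


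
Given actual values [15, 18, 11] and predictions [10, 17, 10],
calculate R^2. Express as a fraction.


Mean(y) = 44/3. SS_res = 27. SS_tot = 74/3. R^2 = 1 - 27/(74/3) = -7/74.

-7/74


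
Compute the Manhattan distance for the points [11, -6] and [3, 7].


d = sum of absolute differences: |11-3|=8 + |-6-7|=13 = 21.

21


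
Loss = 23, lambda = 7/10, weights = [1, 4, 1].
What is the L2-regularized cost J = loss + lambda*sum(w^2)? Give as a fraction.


L2 sq norm = sum(w^2) = 18. J = 23 + 7/10 * 18 = 178/5.

178/5


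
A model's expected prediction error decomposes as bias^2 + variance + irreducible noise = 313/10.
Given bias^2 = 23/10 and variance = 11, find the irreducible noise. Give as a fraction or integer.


Total error = bias^2 + variance + irreducible noise. So irreducible noise = 313/10 - 23/10 - 11 = 18.

18


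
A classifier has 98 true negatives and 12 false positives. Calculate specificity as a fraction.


Specificity = TN / (TN + FP) = 98 / 110 = 49/55.

49/55


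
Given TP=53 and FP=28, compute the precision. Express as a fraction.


Precision = TP / (TP + FP) = 53 / 81 = 53/81.

53/81


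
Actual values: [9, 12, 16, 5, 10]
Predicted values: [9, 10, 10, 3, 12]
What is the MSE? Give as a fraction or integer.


MSE = (1/5) * ((9-9)^2=0 + (12-10)^2=4 + (16-10)^2=36 + (5-3)^2=4 + (10-12)^2=4). Sum = 48. MSE = 48/5.

48/5


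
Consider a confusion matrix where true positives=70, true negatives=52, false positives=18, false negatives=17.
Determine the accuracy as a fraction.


Accuracy = (TP + TN) / (TP + TN + FP + FN) = (70 + 52) / 157 = 122/157.

122/157


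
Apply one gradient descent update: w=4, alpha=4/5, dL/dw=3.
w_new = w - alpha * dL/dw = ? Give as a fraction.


w_new = 4 - 4/5 * 3 = 4 - 12/5 = 8/5.

8/5


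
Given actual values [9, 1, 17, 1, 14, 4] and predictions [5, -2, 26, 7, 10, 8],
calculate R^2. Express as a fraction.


Mean(y) = 23/3. SS_res = 174. SS_tot = 694/3. R^2 = 1 - 174/(694/3) = 86/347.

86/347


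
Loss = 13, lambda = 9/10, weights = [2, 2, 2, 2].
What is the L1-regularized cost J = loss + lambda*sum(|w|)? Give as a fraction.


L1 norm = sum(|w|) = 8. J = 13 + 9/10 * 8 = 101/5.

101/5


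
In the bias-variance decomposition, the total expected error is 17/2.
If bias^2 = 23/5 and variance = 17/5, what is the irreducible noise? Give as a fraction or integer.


Total error = bias^2 + variance + irreducible noise. So irreducible noise = 17/2 - 23/5 - 17/5 = 1/2.

1/2


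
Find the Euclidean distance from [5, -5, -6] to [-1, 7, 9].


d = sqrt(sum of squared differences). (5--1)^2=36, (-5-7)^2=144, (-6-9)^2=225. Sum = 405.

sqrt(405)


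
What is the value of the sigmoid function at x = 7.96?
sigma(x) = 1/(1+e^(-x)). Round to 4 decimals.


sigma(7.96) = 1/(1+e^(-7.96)) = 1/(1+0.000349) = 1/1.000349 = 0.9997.

0.9997


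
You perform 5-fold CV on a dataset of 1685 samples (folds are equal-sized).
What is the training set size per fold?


Each validation fold has 1685/5 = 337 samples. Training set = 1685 - 337 = 1348.

1348


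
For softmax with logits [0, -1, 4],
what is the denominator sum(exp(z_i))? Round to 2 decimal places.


Denom = e^0=1.0000 + e^-1=0.3679 + e^4=54.5982. Sum = 55.9661, which rounds to 55.97.

55.97


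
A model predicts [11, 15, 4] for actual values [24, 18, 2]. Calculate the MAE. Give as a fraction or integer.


MAE = (1/3) * (|24-11|=13 + |18-15|=3 + |2-4|=2). Sum = 18. MAE = 6.

6


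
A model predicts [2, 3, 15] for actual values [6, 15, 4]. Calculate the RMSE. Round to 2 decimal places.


MSE = 93.6667. RMSE = sqrt(93.6667) = 9.68.

9.68


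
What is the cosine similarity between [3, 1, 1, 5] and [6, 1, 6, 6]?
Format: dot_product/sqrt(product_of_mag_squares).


dot = 55. |a|^2 = 36, |b|^2 = 109. cos = 55/sqrt(3924).

55/sqrt(3924)


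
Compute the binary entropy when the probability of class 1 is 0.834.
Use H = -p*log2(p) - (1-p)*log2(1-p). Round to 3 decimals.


H = -0.834*log2(0.834) - 0.166*log2(0.166) = 0.648.

0.648


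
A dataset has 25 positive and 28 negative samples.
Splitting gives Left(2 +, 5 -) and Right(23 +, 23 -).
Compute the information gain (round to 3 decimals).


H(parent) = 0.9977. H(left) = 0.8631, H(right) = 1.0000. Weighted = (7/53)*0.8631 + (46/53)*1.0000 = 0.9819. IG = 0.9977 - 0.9819 = 0.0158, which rounds to 0.016.

0.016


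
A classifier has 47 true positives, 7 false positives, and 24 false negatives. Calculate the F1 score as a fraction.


Precision = 47/54 = 47/54. Recall = 47/71 = 47/71. F1 = 2*P*R/(P+R) = 94/125.

94/125


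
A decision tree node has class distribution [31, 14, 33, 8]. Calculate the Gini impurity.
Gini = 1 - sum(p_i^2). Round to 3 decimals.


Total = 86. Proportions: 31/86, 14/86, 33/86, 8/86. sum(p_i^2) = 0.3123. Gini = 1 - 0.3123 = 0.6877, which rounds to 0.688.

0.688


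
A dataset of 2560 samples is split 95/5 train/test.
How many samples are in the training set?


Test set = 2560 * 5% = 128. Training set = 2560 - 128 = 2432.

2432


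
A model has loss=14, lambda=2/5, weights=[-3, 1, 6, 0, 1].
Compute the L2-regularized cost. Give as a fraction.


L2 sq norm = sum(w^2) = 47. J = 14 + 2/5 * 47 = 164/5.

164/5


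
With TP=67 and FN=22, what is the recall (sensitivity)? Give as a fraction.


Recall = TP / (TP + FN) = 67 / 89 = 67/89.

67/89


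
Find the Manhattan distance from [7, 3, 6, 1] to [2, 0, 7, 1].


d = sum of absolute differences: |7-2|=5 + |3-0|=3 + |6-7|=1 + |1-1|=0 = 9.

9


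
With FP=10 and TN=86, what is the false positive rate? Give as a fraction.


FPR = FP / (FP + TN) = 10 / 96 = 5/48.

5/48


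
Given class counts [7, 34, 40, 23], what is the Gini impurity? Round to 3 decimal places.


Total = 104. Proportions: 7/104, 34/104, 40/104, 23/104. sum(p_i^2) = 0.3082. Gini = 1 - 0.3082 = 0.6918, which rounds to 0.692.

0.692


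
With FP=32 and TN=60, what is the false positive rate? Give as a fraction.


FPR = FP / (FP + TN) = 32 / 92 = 8/23.

8/23


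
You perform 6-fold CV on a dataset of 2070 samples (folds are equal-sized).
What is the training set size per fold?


Each validation fold has 2070/6 = 345 samples. Training set = 2070 - 345 = 1725.

1725


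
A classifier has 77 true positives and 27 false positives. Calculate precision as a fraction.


Precision = TP / (TP + FP) = 77 / 104 = 77/104.

77/104


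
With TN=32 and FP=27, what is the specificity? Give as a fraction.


Specificity = TN / (TN + FP) = 32 / 59 = 32/59.

32/59


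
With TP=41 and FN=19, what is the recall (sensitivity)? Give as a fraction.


Recall = TP / (TP + FN) = 41 / 60 = 41/60.

41/60


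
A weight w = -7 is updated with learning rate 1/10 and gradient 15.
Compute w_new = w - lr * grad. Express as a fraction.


w_new = -7 - 1/10 * 15 = -7 - 3/2 = -17/2.

-17/2


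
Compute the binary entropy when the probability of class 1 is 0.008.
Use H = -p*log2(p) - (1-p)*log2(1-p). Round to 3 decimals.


H = -0.008*log2(0.008) - 0.992*log2(0.992) = 0.067.

0.067


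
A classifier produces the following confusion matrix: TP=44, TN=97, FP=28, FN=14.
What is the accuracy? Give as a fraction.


Accuracy = (TP + TN) / (TP + TN + FP + FN) = (44 + 97) / 183 = 47/61.

47/61


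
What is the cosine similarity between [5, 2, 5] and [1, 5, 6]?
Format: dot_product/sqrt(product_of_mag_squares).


dot = 45. |a|^2 = 54, |b|^2 = 62. cos = 45/sqrt(3348).

45/sqrt(3348)


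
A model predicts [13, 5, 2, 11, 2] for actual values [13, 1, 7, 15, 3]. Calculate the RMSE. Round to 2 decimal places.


MSE = 11.6000. RMSE = sqrt(11.6000) = 3.41.

3.41


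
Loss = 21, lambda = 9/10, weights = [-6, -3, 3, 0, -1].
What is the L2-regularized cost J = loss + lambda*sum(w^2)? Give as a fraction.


L2 sq norm = sum(w^2) = 55. J = 21 + 9/10 * 55 = 141/2.

141/2


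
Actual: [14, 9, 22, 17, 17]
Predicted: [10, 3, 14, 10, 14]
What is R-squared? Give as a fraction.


Mean(y) = 79/5. SS_res = 174. SS_tot = 454/5. R^2 = 1 - 174/(454/5) = -208/227.

-208/227


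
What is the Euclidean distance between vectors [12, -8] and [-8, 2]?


d = sqrt(sum of squared differences). (12--8)^2=400, (-8-2)^2=100. Sum = 500.

sqrt(500)


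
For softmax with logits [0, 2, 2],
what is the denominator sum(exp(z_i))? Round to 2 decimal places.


Denom = e^0=1.0000 + e^2=7.3891 + e^2=7.3891. Sum = 15.7782, which rounds to 15.78.

15.78


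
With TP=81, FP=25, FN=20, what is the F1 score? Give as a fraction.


Precision = 81/106 = 81/106. Recall = 81/101 = 81/101. F1 = 2*P*R/(P+R) = 18/23.

18/23


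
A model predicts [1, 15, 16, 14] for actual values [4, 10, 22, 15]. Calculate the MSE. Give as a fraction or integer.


MSE = (1/4) * ((4-1)^2=9 + (10-15)^2=25 + (22-16)^2=36 + (15-14)^2=1). Sum = 71. MSE = 71/4.

71/4


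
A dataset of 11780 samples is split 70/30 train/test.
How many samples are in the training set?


Test set = 11780 * 30% = 3534. Training set = 11780 - 3534 = 8246.

8246


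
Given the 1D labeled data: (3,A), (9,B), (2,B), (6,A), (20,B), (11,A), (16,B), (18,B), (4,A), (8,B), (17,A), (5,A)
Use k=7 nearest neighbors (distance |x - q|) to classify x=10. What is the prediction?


Distances: |3-10|=7, |9-10|=1, |2-10|=8, |6-10|=4, |20-10|=10, |11-10|=1, |16-10|=6, |18-10|=8, |4-10|=6, |8-10|=2, |17-10|=7, |5-10|=5. 7 nearest: (11,A), (9,B), (8,B), (6,A), (5,A), (4,A), (16,B). Counts: {'A': 4, 'B': 3}. Majority class: A.

A


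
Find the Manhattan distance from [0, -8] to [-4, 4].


d = sum of absolute differences: |0--4|=4 + |-8-4|=12 = 16.

16


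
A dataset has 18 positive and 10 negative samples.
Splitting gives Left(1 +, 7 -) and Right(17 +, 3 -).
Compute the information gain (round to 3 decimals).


H(parent) = 0.9403. H(left) = 0.5436, H(right) = 0.6098. Weighted = (8/28)*0.5436 + (20/28)*0.6098 = 0.5909. IG = 0.9403 - 0.5909 = 0.3494, which rounds to 0.349.

0.349


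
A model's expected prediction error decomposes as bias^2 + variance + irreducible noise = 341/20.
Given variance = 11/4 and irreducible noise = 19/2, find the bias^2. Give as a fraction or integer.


Total error = bias^2 + variance + irreducible noise. So bias^2 = 341/20 - 11/4 - 19/2 = 24/5.

24/5


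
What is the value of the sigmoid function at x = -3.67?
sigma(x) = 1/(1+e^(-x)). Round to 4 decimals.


sigma(-3.67) = 1/(1+e^(3.67)) = 1/(1+39.251906) = 1/40.251906 = 0.0248.

0.0248


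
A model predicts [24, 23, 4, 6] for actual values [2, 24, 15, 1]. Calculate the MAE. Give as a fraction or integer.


MAE = (1/4) * (|2-24|=22 + |24-23|=1 + |15-4|=11 + |1-6|=5). Sum = 39. MAE = 39/4.

39/4


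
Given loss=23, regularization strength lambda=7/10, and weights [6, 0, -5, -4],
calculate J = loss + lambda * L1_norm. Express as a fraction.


L1 norm = sum(|w|) = 15. J = 23 + 7/10 * 15 = 67/2.

67/2


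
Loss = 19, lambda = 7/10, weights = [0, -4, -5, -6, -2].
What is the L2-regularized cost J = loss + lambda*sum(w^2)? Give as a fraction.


L2 sq norm = sum(w^2) = 81. J = 19 + 7/10 * 81 = 757/10.

757/10


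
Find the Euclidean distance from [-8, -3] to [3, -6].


d = sqrt(sum of squared differences). (-8-3)^2=121, (-3--6)^2=9. Sum = 130.

sqrt(130)


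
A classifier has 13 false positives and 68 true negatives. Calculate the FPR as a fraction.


FPR = FP / (FP + TN) = 13 / 81 = 13/81.

13/81


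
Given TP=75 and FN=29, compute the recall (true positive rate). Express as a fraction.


Recall = TP / (TP + FN) = 75 / 104 = 75/104.

75/104


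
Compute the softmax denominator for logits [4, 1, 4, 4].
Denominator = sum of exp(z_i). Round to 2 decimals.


Denom = e^4=54.5982 + e^1=2.7183 + e^4=54.5982 + e^4=54.5982. Sum = 166.5129, which rounds to 166.51.

166.51


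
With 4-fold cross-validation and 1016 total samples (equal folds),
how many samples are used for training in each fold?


Each validation fold has 1016/4 = 254 samples. Training set = 1016 - 254 = 762.

762


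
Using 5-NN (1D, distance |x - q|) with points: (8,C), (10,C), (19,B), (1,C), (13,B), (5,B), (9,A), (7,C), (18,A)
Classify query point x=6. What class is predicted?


Distances: |8-6|=2, |10-6|=4, |19-6|=13, |1-6|=5, |13-6|=7, |5-6|=1, |9-6|=3, |7-6|=1, |18-6|=12. 5 nearest: (5,B), (7,C), (8,C), (9,A), (10,C). Counts: {'B': 1, 'C': 3, 'A': 1}. Majority class: C.

C


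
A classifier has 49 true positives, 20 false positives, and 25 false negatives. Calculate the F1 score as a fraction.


Precision = 49/69 = 49/69. Recall = 49/74 = 49/74. F1 = 2*P*R/(P+R) = 98/143.

98/143


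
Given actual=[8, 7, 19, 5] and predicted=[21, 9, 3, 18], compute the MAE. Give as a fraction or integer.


MAE = (1/4) * (|8-21|=13 + |7-9|=2 + |19-3|=16 + |5-18|=13). Sum = 44. MAE = 11.

11


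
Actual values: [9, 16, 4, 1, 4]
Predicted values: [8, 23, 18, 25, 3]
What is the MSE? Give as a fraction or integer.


MSE = (1/5) * ((9-8)^2=1 + (16-23)^2=49 + (4-18)^2=196 + (1-25)^2=576 + (4-3)^2=1). Sum = 823. MSE = 823/5.

823/5


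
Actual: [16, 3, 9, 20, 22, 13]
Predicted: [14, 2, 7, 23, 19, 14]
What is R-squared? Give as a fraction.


Mean(y) = 83/6. SS_res = 28. SS_tot = 1505/6. R^2 = 1 - 28/(1505/6) = 191/215.

191/215


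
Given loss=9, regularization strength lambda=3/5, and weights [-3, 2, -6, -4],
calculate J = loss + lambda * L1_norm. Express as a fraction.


L1 norm = sum(|w|) = 15. J = 9 + 3/5 * 15 = 18.

18


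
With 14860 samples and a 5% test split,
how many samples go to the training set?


Test set = 14860 * 5% = 743. Training set = 14860 - 743 = 14117.

14117


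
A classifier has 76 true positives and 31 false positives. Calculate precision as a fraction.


Precision = TP / (TP + FP) = 76 / 107 = 76/107.

76/107


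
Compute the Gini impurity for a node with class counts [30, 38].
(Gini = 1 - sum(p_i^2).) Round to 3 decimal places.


Total = 68. Proportions: 30/68, 38/68. sum(p_i^2) = 0.5069. Gini = 1 - 0.5069 = 0.4931, which rounds to 0.493.

0.493


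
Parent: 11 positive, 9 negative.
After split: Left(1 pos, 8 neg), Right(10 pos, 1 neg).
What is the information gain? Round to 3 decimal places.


H(parent) = 0.9928. H(left) = 0.5033, H(right) = 0.4395. Weighted = (9/20)*0.5033 + (11/20)*0.4395 = 0.4682. IG = 0.9928 - 0.4682 = 0.5246, which rounds to 0.525.

0.525


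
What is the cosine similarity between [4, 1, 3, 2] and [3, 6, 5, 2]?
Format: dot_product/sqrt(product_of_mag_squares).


dot = 37. |a|^2 = 30, |b|^2 = 74. cos = 37/sqrt(2220).

37/sqrt(2220)


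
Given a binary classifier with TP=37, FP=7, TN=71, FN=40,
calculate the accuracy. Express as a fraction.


Accuracy = (TP + TN) / (TP + TN + FP + FN) = (37 + 71) / 155 = 108/155.

108/155


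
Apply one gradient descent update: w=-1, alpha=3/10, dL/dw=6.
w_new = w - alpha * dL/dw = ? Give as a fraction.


w_new = -1 - 3/10 * 6 = -1 - 9/5 = -14/5.

-14/5


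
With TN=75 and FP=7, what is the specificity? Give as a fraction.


Specificity = TN / (TN + FP) = 75 / 82 = 75/82.

75/82


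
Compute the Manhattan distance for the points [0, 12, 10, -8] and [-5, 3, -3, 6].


d = sum of absolute differences: |0--5|=5 + |12-3|=9 + |10--3|=13 + |-8-6|=14 = 41.

41


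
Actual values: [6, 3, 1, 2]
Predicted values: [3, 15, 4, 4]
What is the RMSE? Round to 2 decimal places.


MSE = 41.5000. RMSE = sqrt(41.5000) = 6.44.

6.44


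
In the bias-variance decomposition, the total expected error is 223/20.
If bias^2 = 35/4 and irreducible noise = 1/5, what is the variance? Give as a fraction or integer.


Total error = bias^2 + variance + irreducible noise. So variance = 223/20 - 35/4 - 1/5 = 11/5.

11/5


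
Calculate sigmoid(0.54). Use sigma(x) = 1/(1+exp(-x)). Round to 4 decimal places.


sigma(0.54) = 1/(1+e^(-0.54)) = 1/(1+0.582748) = 1/1.582748 = 0.6318.

0.6318


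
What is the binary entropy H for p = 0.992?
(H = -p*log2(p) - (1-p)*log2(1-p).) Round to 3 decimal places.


H = -0.992*log2(0.992) - 0.008*log2(0.008) = 0.067.

0.067


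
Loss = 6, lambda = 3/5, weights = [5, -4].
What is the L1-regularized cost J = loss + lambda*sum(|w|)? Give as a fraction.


L1 norm = sum(|w|) = 9. J = 6 + 3/5 * 9 = 57/5.

57/5


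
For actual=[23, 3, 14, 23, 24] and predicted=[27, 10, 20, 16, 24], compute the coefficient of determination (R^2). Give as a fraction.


Mean(y) = 87/5. SS_res = 150. SS_tot = 1626/5. R^2 = 1 - 150/(1626/5) = 146/271.

146/271


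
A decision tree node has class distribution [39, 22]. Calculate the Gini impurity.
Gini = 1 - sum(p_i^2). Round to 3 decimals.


Total = 61. Proportions: 39/61, 22/61. sum(p_i^2) = 0.5388. Gini = 1 - 0.5388 = 0.4612, which rounds to 0.461.

0.461


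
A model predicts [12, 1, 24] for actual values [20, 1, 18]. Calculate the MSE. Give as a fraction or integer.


MSE = (1/3) * ((20-12)^2=64 + (1-1)^2=0 + (18-24)^2=36). Sum = 100. MSE = 100/3.

100/3


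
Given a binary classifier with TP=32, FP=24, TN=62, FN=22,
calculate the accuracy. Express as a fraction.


Accuracy = (TP + TN) / (TP + TN + FP + FN) = (32 + 62) / 140 = 47/70.

47/70


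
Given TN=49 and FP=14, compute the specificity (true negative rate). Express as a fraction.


Specificity = TN / (TN + FP) = 49 / 63 = 7/9.

7/9


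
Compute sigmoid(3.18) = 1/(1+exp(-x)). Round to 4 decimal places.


sigma(3.18) = 1/(1+e^(-3.18)) = 1/(1+0.041586) = 1/1.041586 = 0.9601.

0.9601


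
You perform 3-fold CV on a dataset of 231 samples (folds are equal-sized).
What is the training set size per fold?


Each validation fold has 231/3 = 77 samples. Training set = 231 - 77 = 154.

154


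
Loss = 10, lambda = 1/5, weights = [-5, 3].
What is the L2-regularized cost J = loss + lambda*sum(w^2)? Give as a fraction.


L2 sq norm = sum(w^2) = 34. J = 10 + 1/5 * 34 = 84/5.

84/5


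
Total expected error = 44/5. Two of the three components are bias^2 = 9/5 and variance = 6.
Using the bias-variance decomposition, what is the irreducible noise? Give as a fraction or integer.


Total error = bias^2 + variance + irreducible noise. So irreducible noise = 44/5 - 9/5 - 6 = 1.

1


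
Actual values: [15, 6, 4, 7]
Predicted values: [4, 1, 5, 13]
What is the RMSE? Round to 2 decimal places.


MSE = 45.7500. RMSE = sqrt(45.7500) = 6.76.

6.76


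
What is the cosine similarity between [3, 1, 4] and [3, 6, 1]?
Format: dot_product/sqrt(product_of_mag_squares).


dot = 19. |a|^2 = 26, |b|^2 = 46. cos = 19/sqrt(1196).

19/sqrt(1196)


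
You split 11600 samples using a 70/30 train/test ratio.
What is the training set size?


Test set = 11600 * 30% = 3480. Training set = 11600 - 3480 = 8120.

8120


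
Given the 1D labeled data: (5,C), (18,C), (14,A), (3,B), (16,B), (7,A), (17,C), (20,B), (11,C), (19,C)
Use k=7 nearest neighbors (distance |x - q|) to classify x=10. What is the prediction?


Distances: |5-10|=5, |18-10|=8, |14-10|=4, |3-10|=7, |16-10|=6, |7-10|=3, |17-10|=7, |20-10|=10, |11-10|=1, |19-10|=9. 7 nearest: (11,C), (7,A), (14,A), (5,C), (16,B), (3,B), (17,C). Counts: {'C': 3, 'A': 2, 'B': 2}. Majority class: C.

C


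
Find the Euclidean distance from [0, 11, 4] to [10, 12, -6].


d = sqrt(sum of squared differences). (0-10)^2=100, (11-12)^2=1, (4--6)^2=100. Sum = 201.

sqrt(201)


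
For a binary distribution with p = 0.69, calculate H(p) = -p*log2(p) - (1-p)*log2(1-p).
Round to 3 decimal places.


H = -0.69*log2(0.69) - 0.31*log2(0.31) = 0.893.

0.893


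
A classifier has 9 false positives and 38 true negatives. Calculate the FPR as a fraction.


FPR = FP / (FP + TN) = 9 / 47 = 9/47.

9/47


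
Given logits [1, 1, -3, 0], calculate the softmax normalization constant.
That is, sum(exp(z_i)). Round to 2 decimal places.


Denom = e^1=2.7183 + e^1=2.7183 + e^-3=0.0498 + e^0=1.0000. Sum = 6.4864, which rounds to 6.49.

6.49


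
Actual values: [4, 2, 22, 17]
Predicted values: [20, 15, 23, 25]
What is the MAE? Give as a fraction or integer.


MAE = (1/4) * (|4-20|=16 + |2-15|=13 + |22-23|=1 + |17-25|=8). Sum = 38. MAE = 19/2.

19/2


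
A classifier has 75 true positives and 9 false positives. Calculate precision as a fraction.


Precision = TP / (TP + FP) = 75 / 84 = 25/28.

25/28


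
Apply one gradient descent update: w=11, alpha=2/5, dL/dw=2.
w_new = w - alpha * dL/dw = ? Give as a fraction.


w_new = 11 - 2/5 * 2 = 11 - 4/5 = 51/5.

51/5


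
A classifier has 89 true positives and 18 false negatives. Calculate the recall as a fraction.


Recall = TP / (TP + FN) = 89 / 107 = 89/107.

89/107


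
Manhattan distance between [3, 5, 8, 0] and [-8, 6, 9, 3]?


d = sum of absolute differences: |3--8|=11 + |5-6|=1 + |8-9|=1 + |0-3|=3 = 16.

16


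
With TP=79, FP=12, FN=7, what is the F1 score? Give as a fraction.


Precision = 79/91 = 79/91. Recall = 79/86 = 79/86. F1 = 2*P*R/(P+R) = 158/177.

158/177


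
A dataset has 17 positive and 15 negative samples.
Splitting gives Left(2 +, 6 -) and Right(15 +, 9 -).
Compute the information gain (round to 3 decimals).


H(parent) = 0.9972. H(left) = 0.8113, H(right) = 0.9544. Weighted = (8/32)*0.8113 + (24/32)*0.9544 = 0.9186. IG = 0.9972 - 0.9186 = 0.0786, which rounds to 0.079.

0.079


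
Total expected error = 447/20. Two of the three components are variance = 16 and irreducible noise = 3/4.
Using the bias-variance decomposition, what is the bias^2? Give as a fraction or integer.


Total error = bias^2 + variance + irreducible noise. So bias^2 = 447/20 - 16 - 3/4 = 28/5.

28/5


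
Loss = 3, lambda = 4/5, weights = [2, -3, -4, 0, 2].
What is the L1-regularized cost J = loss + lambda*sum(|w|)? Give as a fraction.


L1 norm = sum(|w|) = 11. J = 3 + 4/5 * 11 = 59/5.

59/5


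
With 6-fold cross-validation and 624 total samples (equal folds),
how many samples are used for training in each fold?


Each validation fold has 624/6 = 104 samples. Training set = 624 - 104 = 520.

520


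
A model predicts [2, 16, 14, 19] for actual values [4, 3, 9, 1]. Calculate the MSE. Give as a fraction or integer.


MSE = (1/4) * ((4-2)^2=4 + (3-16)^2=169 + (9-14)^2=25 + (1-19)^2=324). Sum = 522. MSE = 261/2.

261/2


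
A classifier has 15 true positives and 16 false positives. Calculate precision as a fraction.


Precision = TP / (TP + FP) = 15 / 31 = 15/31.

15/31


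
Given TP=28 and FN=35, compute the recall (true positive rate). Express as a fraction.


Recall = TP / (TP + FN) = 28 / 63 = 4/9.

4/9


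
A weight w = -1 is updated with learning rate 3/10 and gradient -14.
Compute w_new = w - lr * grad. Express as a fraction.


w_new = -1 - 3/10 * -14 = -1 - -21/5 = 16/5.

16/5


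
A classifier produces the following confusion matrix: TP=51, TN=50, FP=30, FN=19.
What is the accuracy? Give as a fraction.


Accuracy = (TP + TN) / (TP + TN + FP + FN) = (51 + 50) / 150 = 101/150.

101/150


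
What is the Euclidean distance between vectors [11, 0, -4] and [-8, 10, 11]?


d = sqrt(sum of squared differences). (11--8)^2=361, (0-10)^2=100, (-4-11)^2=225. Sum = 686.

sqrt(686)


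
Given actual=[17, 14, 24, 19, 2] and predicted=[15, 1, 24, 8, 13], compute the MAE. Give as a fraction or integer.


MAE = (1/5) * (|17-15|=2 + |14-1|=13 + |24-24|=0 + |19-8|=11 + |2-13|=11). Sum = 37. MAE = 37/5.

37/5


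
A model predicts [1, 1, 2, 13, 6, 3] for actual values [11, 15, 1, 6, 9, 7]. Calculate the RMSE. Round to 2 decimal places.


MSE = 61.8333. RMSE = sqrt(61.8333) = 7.86.

7.86


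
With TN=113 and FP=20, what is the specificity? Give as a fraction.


Specificity = TN / (TN + FP) = 113 / 133 = 113/133.

113/133


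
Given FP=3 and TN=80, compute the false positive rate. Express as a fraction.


FPR = FP / (FP + TN) = 3 / 83 = 3/83.

3/83


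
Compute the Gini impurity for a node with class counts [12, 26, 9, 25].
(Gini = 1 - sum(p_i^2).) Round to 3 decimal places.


Total = 72. Proportions: 12/72, 26/72, 9/72, 25/72. sum(p_i^2) = 0.2944. Gini = 1 - 0.2944 = 0.7056, which rounds to 0.706.

0.706


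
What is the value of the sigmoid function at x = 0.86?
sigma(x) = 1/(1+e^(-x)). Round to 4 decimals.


sigma(0.86) = 1/(1+e^(-0.86)) = 1/(1+0.423162) = 1/1.423162 = 0.7027.

0.7027


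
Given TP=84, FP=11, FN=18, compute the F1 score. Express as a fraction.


Precision = 84/95 = 84/95. Recall = 84/102 = 14/17. F1 = 2*P*R/(P+R) = 168/197.

168/197


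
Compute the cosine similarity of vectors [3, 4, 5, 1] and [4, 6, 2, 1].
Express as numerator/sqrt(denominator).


dot = 47. |a|^2 = 51, |b|^2 = 57. cos = 47/sqrt(2907).

47/sqrt(2907)


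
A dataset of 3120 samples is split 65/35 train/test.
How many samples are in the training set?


Test set = 3120 * 35% = 1092. Training set = 3120 - 1092 = 2028.

2028


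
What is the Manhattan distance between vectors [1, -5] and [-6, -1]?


d = sum of absolute differences: |1--6|=7 + |-5--1|=4 = 11.

11


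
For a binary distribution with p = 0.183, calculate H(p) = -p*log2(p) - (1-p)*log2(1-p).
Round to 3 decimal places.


H = -0.183*log2(0.183) - 0.817*log2(0.817) = 0.687.

0.687


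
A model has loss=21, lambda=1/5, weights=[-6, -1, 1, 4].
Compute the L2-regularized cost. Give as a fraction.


L2 sq norm = sum(w^2) = 54. J = 21 + 1/5 * 54 = 159/5.

159/5


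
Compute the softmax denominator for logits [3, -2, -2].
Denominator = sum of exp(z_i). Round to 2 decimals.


Denom = e^3=20.0855 + e^-2=0.1353 + e^-2=0.1353. Sum = 20.3561, which rounds to 20.36.

20.36


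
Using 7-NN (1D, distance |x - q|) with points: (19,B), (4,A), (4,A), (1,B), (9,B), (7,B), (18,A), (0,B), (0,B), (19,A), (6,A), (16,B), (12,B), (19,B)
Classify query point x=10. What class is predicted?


Distances: |19-10|=9, |4-10|=6, |4-10|=6, |1-10|=9, |9-10|=1, |7-10|=3, |18-10|=8, |0-10|=10, |0-10|=10, |19-10|=9, |6-10|=4, |16-10|=6, |12-10|=2, |19-10|=9. 7 nearest: (9,B), (12,B), (7,B), (6,A), (4,A), (4,A), (16,B). Counts: {'B': 4, 'A': 3}. Majority class: B.

B


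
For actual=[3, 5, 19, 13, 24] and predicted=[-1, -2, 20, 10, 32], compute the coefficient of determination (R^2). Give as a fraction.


Mean(y) = 64/5. SS_res = 139. SS_tot = 1604/5. R^2 = 1 - 139/(1604/5) = 909/1604.

909/1604


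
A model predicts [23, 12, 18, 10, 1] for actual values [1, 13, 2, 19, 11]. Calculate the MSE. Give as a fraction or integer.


MSE = (1/5) * ((1-23)^2=484 + (13-12)^2=1 + (2-18)^2=256 + (19-10)^2=81 + (11-1)^2=100). Sum = 922. MSE = 922/5.

922/5


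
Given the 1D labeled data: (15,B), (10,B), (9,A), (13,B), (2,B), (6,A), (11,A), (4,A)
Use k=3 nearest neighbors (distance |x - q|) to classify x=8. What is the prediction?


Distances: |15-8|=7, |10-8|=2, |9-8|=1, |13-8|=5, |2-8|=6, |6-8|=2, |11-8|=3, |4-8|=4. 3 nearest: (9,A), (6,A), (10,B). Counts: {'A': 2, 'B': 1}. Majority class: A.

A


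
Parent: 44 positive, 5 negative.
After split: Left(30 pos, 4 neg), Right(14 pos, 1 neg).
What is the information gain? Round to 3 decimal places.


H(parent) = 0.4754. H(left) = 0.5226, H(right) = 0.3534. Weighted = (34/49)*0.5226 + (15/49)*0.3534 = 0.4708. IG = 0.4754 - 0.4708 = 0.0046, which rounds to 0.005.

0.005


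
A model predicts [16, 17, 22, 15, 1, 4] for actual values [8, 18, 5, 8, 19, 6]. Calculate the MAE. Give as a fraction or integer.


MAE = (1/6) * (|8-16|=8 + |18-17|=1 + |5-22|=17 + |8-15|=7 + |19-1|=18 + |6-4|=2). Sum = 53. MAE = 53/6.

53/6


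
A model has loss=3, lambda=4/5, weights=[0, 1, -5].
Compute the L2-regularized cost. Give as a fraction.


L2 sq norm = sum(w^2) = 26. J = 3 + 4/5 * 26 = 119/5.

119/5


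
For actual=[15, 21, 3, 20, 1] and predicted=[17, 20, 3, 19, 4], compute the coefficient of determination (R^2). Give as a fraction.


Mean(y) = 12. SS_res = 15. SS_tot = 356. R^2 = 1 - 15/(356) = 341/356.

341/356


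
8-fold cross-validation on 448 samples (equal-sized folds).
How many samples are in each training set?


Each validation fold has 448/8 = 56 samples. Training set = 448 - 56 = 392.

392


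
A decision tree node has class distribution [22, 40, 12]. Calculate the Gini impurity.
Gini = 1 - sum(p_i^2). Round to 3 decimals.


Total = 74. Proportions: 22/74, 40/74, 12/74. sum(p_i^2) = 0.4069. Gini = 1 - 0.4069 = 0.5931, which rounds to 0.593.

0.593


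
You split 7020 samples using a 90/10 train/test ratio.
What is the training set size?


Test set = 7020 * 10% = 702. Training set = 7020 - 702 = 6318.

6318


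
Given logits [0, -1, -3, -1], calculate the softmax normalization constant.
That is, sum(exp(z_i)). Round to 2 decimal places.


Denom = e^0=1.0000 + e^-1=0.3679 + e^-3=0.0498 + e^-1=0.3679. Sum = 1.7856, which rounds to 1.79.

1.79


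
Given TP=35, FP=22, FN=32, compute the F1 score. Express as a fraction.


Precision = 35/57 = 35/57. Recall = 35/67 = 35/67. F1 = 2*P*R/(P+R) = 35/62.

35/62


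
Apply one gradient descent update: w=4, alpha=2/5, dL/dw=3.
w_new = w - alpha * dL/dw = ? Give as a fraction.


w_new = 4 - 2/5 * 3 = 4 - 6/5 = 14/5.

14/5


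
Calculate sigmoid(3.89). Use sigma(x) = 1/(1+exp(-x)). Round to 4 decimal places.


sigma(3.89) = 1/(1+e^(-3.89)) = 1/(1+0.020445) = 1/1.020445 = 0.9800.

0.9800


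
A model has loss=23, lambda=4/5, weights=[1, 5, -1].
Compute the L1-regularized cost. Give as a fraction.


L1 norm = sum(|w|) = 7. J = 23 + 4/5 * 7 = 143/5.

143/5


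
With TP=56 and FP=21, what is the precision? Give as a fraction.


Precision = TP / (TP + FP) = 56 / 77 = 8/11.

8/11


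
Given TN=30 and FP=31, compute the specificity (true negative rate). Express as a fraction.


Specificity = TN / (TN + FP) = 30 / 61 = 30/61.

30/61


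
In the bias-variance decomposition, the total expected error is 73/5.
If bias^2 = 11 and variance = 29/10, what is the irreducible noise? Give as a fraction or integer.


Total error = bias^2 + variance + irreducible noise. So irreducible noise = 73/5 - 11 - 29/10 = 7/10.

7/10


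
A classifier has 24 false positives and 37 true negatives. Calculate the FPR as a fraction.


FPR = FP / (FP + TN) = 24 / 61 = 24/61.

24/61


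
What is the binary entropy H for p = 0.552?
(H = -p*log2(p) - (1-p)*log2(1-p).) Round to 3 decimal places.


H = -0.552*log2(0.552) - 0.448*log2(0.448) = 0.992.

0.992


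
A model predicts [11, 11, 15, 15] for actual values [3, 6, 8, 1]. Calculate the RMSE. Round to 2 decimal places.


MSE = 83.5000. RMSE = sqrt(83.5000) = 9.14.

9.14
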